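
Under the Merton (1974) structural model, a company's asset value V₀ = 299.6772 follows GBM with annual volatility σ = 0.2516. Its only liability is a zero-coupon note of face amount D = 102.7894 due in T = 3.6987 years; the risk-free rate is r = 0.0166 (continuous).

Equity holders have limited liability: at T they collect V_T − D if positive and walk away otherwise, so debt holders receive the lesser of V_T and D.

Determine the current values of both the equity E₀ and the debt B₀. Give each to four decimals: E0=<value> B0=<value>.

d₁ = [ln(V₀/D) + (r + σ²/2)T] / (σ√T)
   = [ln(299.6772/102.7894) + (0.0166 + 0.5·0.2516²)·3.6987] / (0.2516·√3.6987)
   = [1.070024 + 0.178467] / 0.483877 = 2.580181
d₂ = d₁ − σ√T = 2.580181 − 0.483877 = 2.096303
N(d₁) = 0.995063,  N(d₂) = 0.981972,  e^(−rT) = 0.940448
E₀ = V₀·N(d₁) − D·e^(−rT)·N(d₂)
   = 299.6772·0.995063 − 102.7894·0.940448·0.981972 = 203.272129
B₀ = V₀ − E₀ = 299.6772 − 203.272129 = 96.405071

E0=203.2721 B0=96.4051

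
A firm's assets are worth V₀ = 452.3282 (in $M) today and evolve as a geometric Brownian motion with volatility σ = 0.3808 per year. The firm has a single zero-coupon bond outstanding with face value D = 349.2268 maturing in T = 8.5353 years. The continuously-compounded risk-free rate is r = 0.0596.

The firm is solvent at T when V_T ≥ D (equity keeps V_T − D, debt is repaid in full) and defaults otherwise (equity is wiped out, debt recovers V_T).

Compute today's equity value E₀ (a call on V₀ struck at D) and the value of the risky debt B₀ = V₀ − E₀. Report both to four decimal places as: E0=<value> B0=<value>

E0=288.0691 B0=164.2591

d₁ = [ln(V₀/D) + (r + σ²/2)T] / (σ√T)
   = [ln(452.3282/349.2268) + (0.0596 + 0.5·0.3808²)·8.5353] / (0.3808·√8.5353)
   = [0.258686 + 1.127550] / 1.112516 = 1.246037
d₂ = d₁ − σ√T = 1.246037 − 1.112516 = 0.133521
N(d₁) = 0.893625,  N(d₂) = 0.553109,  e^(−rT) = 0.601274
E₀ = V₀·N(d₁) − D·e^(−rT)·N(d₂)
   = 452.3282·0.893625 − 349.2268·0.601274·0.553109 = 288.069096
B₀ = V₀ − E₀ = 452.3282 − 288.069096 = 164.259104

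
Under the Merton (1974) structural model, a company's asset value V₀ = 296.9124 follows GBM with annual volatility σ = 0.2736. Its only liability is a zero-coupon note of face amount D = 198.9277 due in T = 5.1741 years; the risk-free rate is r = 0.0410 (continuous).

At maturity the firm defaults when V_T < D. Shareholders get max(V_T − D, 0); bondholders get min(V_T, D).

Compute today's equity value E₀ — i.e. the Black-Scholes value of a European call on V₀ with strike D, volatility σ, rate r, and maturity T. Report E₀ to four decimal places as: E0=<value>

E0=147.3325

d₁ = [ln(V₀/D) + (r + σ²/2)T] / (σ√T)
   = [ln(296.9124/198.9277) + (0.0410 + 0.5·0.2736²)·5.1741] / (0.2736·√5.1741)
   = [0.400496 + 0.405797] / 0.622348 = 1.295565
d₂ = d₁ − σ√T = 1.295565 − 0.622348 = 0.673216
N(d₁) = 0.902437,  N(d₂) = 0.749595,  e^(−rT) = 0.808853
E₀ = V₀·N(d₁) − D·e^(−rT)·N(d₂)
   = 296.9124·0.902437 − 198.9277·0.808853·0.749595 = 147.332497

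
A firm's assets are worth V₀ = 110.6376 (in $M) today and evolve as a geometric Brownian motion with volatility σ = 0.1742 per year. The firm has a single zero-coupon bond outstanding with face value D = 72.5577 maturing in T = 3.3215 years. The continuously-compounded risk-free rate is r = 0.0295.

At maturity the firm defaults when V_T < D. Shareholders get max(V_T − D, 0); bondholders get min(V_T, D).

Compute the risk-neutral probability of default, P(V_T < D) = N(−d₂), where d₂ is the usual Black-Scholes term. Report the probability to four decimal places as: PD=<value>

d₁ = [ln(V₀/D) + (r + σ²/2)T] / (σ√T)
   = [ln(110.6376/72.5577) + (0.0295 + 0.5·0.1742²)·3.3215] / (0.1742·√3.3215)
   = [0.421878 + 0.148381] / 0.317479 = 1.796208
d₂ = d₁ − σ√T = 1.796208 − 0.317479 = 1.478729
risk-neutral PD = N(−d₂) = N(-1.478729) = 0.069606

PD=0.0696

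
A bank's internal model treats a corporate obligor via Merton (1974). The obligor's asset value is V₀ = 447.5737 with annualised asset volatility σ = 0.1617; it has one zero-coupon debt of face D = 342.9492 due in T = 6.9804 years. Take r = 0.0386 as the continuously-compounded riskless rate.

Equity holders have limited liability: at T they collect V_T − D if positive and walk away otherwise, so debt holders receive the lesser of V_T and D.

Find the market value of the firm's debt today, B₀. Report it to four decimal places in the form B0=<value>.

B0=254.7202

d₁ = [ln(V₀/D) + (r + σ²/2)T] / (σ√T)
   = [ln(447.5737/342.9492) + (0.0386 + 0.5·0.1617²)·6.9804] / (0.1617·√6.9804)
   = [0.266259 + 0.360701] / 0.427219 = 1.467539
d₂ = d₁ − σ√T = 1.467539 − 0.427219 = 1.040321
N(d₁) = 0.928885,  N(d₂) = 0.850905,  e^(−rT) = 0.763804
E₀ = V₀·N(d₁) − D·e^(−rT)·N(d₂)
   = 447.5737·0.928885 − 342.9492·0.763804·0.850905 = 192.853476
B₀ = V₀ − E₀ = 447.5737 − 192.853476 = 254.720224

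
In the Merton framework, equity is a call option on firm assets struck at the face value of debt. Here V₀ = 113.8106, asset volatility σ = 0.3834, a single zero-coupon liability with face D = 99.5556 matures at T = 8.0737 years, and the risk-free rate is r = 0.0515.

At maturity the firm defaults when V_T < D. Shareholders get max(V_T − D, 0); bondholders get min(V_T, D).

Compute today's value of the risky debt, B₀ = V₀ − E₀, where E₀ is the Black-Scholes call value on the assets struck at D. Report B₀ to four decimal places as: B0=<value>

d₁ = [ln(V₀/D) + (r + σ²/2)T] / (σ√T)
   = [ln(113.8106/99.5556) + (0.0515 + 0.5·0.3834²)·8.0737] / (0.3834·√8.0737)
   = [0.133819 + 1.009195] / 1.089403 = 1.049212
d₂ = d₁ − σ√T = 1.049212 − 1.089403 = -0.040191
N(d₁) = 0.852960,  N(d₂) = 0.483970,  e^(−rT) = 0.659815
E₀ = V₀·N(d₁) − D·e^(−rT)·N(d₂)
   = 113.8106·0.852960 − 99.5556·0.659815·0.483970 = 65.284656
B₀ = V₀ − E₀ = 113.8106 − 65.284656 = 48.525944

B0=48.5259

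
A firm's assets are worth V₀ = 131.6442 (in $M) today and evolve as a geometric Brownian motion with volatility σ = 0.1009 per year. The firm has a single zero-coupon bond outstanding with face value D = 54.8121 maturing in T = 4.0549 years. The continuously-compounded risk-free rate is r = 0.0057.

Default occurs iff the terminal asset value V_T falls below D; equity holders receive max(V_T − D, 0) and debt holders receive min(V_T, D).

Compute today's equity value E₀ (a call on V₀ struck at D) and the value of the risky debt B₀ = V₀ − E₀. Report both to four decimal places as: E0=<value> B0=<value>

d₁ = [ln(V₀/D) + (r + σ²/2)T] / (σ√T)
   = [ln(131.6442/54.8121) + (0.0057 + 0.5·0.1009²)·4.0549] / (0.1009·√4.0549)
   = [0.876192 + 0.043754] / 0.203180 = 4.527735
d₂ = d₁ − σ√T = 4.527735 − 0.203180 = 4.324555
N(d₁) = 0.999997,  N(d₂) = 0.999992,  e^(−rT) = 0.977152
E₀ = V₀·N(d₁) − D·e^(−rT)·N(d₂)
   = 131.6442·0.999997 − 54.8121·0.977152·0.999992 = 78.084457
B₀ = V₀ − E₀ = 131.6442 − 78.084457 = 53.559743

E0=78.0845 B0=53.5597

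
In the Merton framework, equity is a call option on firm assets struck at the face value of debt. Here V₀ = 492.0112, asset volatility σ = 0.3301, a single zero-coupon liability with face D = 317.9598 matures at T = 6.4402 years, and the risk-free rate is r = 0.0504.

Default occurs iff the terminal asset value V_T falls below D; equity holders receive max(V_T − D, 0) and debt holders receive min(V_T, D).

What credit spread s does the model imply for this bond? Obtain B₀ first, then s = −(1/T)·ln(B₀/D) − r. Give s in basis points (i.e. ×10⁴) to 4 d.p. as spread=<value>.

spread=189.3876

d₁ = [ln(V₀/D) + (r + σ²/2)T] / (σ√T)
   = [ln(492.0112/317.9598) + (0.0504 + 0.5·0.3301²)·6.4402] / (0.3301·√6.4402)
   = [0.436577 + 0.675468] / 0.837713 = 1.327476
d₂ = d₁ − σ√T = 1.327476 − 0.837713 = 0.489763
N(d₁) = 0.907824,  N(d₂) = 0.687849,  e^(−rT) = 0.722826
E₀ = V₀·N(d₁) − D·e^(−rT)·N(d₂)
   = 492.0112·0.907824 − 317.9598·0.722826·0.687849 = 288.571528
B₀ = V₀ − E₀ = 492.0112 − 288.571528 = 203.439672
spread = −(1/T)·ln(B₀/D) − r = −(1/6.4402)·ln(203.439672/317.9598) − 0.0504 = 0.01893876
in basis points: 0.01893876 × 10⁴ = 189.3876 bp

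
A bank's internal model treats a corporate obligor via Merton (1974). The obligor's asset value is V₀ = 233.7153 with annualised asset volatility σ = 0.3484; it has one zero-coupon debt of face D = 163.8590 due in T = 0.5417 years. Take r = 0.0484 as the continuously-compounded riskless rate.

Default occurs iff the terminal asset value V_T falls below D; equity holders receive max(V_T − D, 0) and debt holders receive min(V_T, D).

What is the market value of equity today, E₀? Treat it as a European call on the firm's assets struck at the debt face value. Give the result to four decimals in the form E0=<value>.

E0=75.5826

d₁ = [ln(V₀/D) + (r + σ²/2)T] / (σ√T)
   = [ln(233.7153/163.8590) + (0.0484 + 0.5·0.3484²)·0.5417] / (0.3484·√0.5417)
   = [0.355097 + 0.059095] / 0.256423 = 1.615267
d₂ = d₁ − σ√T = 1.615267 − 0.256423 = 1.358844
N(d₁) = 0.946874,  N(d₂) = 0.912902,  e^(−rT) = 0.974122
E₀ = V₀·N(d₁) − D·e^(−rT)·N(d₂)
   = 233.7153·0.946874 − 163.8590·0.974122·0.912902 = 75.582592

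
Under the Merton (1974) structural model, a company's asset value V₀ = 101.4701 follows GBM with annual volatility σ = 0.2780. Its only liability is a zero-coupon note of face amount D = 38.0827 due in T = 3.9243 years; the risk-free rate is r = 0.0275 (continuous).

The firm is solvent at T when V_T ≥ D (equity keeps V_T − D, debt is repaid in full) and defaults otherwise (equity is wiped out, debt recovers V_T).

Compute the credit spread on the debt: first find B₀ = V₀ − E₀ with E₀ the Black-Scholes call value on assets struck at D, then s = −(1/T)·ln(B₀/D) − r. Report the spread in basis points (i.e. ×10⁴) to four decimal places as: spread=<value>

d₁ = [ln(V₀/D) + (r + σ²/2)T] / (σ√T)
   = [ln(101.4701/38.0827) + (0.0275 + 0.5·0.2780²)·3.9243] / (0.2780·√3.9243)
   = [0.980004 + 0.259561] / 0.550714 = 2.250834
d₂ = d₁ − σ√T = 2.250834 − 0.550714 = 1.700120
N(d₁) = 0.987802,  N(d₂) = 0.955446,  e^(−rT) = 0.897701
E₀ = V₀·N(d₁) − D·e^(−rT)·N(d₂)
   = 101.4701·0.987802 − 38.0827·0.897701·0.955446 = 67.568655
B₀ = V₀ − E₀ = 101.4701 − 67.568655 = 33.901445
spread = −(1/T)·ln(B₀/D) − r = −(1/3.9243)·ln(33.901445/38.0827) − 0.0275 = 0.00213649
in basis points: 0.00213649 × 10⁴ = 21.3649 bp

spread=21.3649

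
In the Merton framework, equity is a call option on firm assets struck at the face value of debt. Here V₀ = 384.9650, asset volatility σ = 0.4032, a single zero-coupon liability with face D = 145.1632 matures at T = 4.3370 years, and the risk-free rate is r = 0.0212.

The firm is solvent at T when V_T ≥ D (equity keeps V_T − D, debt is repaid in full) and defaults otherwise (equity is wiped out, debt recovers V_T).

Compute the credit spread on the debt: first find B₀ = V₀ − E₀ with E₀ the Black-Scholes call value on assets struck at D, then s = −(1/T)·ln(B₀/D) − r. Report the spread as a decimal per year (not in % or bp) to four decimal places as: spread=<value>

d₁ = [ln(V₀/D) + (r + σ²/2)T] / (σ√T)
   = [ln(384.9650/145.1632) + (0.0212 + 0.5·0.4032²)·4.3370] / (0.4032·√4.3370)
   = [0.975294 + 0.444478] / 0.839683 = 1.690843
d₂ = d₁ − σ√T = 1.690843 − 0.839683 = 0.851160
N(d₁) = 0.954567,  N(d₂) = 0.802660,  e^(−rT) = 0.912156
E₀ = V₀·N(d₁) − D·e^(−rT)·N(d₂)
   = 384.9650·0.954567 − 145.1632·0.912156·0.802660 = 261.193370
B₀ = V₀ − E₀ = 384.9650 − 261.193370 = 123.771630
spread = −(1/T)·ln(B₀/D) − r = −(1/4.3370)·ln(123.771630/145.1632) − 0.0212 = 0.01555823

spread=0.0156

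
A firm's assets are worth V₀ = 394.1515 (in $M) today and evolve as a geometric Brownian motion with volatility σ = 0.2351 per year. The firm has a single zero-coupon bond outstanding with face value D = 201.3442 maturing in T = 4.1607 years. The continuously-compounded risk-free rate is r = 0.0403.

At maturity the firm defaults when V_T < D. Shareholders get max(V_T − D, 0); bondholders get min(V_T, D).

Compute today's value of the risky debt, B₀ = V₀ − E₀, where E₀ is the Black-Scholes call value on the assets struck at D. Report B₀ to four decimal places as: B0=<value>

B0=168.2980

d₁ = [ln(V₀/D) + (r + σ²/2)T] / (σ√T)
   = [ln(394.1515/201.3442) + (0.0403 + 0.5·0.2351²)·4.1607] / (0.2351·√4.1607)
   = [0.671719 + 0.282661] / 0.479552 = 1.990150
d₂ = d₁ − σ√T = 1.990150 − 0.479552 = 1.510598
N(d₁) = 0.976713,  N(d₂) = 0.934555,  e^(−rT) = 0.845628
E₀ = V₀·N(d₁) − D·e^(−rT)·N(d₂)
   = 394.1515·0.976713 − 201.3442·0.845628·0.934555 = 225.853491
B₀ = V₀ − E₀ = 394.1515 − 225.853491 = 168.298009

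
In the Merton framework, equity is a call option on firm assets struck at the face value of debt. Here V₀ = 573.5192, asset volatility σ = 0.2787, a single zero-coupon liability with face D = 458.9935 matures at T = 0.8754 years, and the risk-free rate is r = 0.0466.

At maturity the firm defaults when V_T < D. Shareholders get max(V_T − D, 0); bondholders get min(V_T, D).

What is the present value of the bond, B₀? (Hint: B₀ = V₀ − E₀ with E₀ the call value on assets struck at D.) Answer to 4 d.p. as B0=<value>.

d₁ = [ln(V₀/D) + (r + σ²/2)T] / (σ√T)
   = [ln(573.5192/458.9935) + (0.0466 + 0.5·0.2787²)·0.8754] / (0.2787·√0.8754)
   = [0.222755 + 0.074791] / 0.260760 = 1.141077
d₂ = d₁ − σ√T = 1.141077 − 0.260760 = 0.880318
N(d₁) = 0.873081,  N(d₂) = 0.810656,  e^(−rT) = 0.960027
E₀ = V₀·N(d₁) − D·e^(−rT)·N(d₂)
   = 573.5192·0.873081 − 458.9935·0.960027·0.810656 = 143.516081
B₀ = V₀ − E₀ = 573.5192 − 143.516081 = 430.003119

B0=430.0031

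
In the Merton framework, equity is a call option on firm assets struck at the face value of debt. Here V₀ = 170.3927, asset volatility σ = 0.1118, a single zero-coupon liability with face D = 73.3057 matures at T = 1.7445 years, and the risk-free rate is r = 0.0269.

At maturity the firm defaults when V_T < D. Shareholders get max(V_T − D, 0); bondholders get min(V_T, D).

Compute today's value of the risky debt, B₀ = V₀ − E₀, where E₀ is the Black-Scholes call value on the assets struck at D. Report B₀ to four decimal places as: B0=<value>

d₁ = [ln(V₀/D) + (r + σ²/2)T] / (σ√T)
   = [ln(170.3927/73.3057) + (0.0269 + 0.5·0.1118²)·1.7445] / (0.1118·√1.7445)
   = [0.843467 + 0.057830] / 0.147665 = 6.103664
d₂ = d₁ − σ√T = 6.103664 − 0.147665 = 5.955999
N(d₁) = 1.000000,  N(d₂) = 1.000000,  e^(−rT) = 0.954157
E₀ = V₀·N(d₁) − D·e^(−rT)·N(d₂)
   = 170.3927·1.000000 − 73.3057·0.954157·1.000000 = 100.447553
B₀ = V₀ − E₀ = 170.3927 − 100.447553 = 69.945147

B0=69.9451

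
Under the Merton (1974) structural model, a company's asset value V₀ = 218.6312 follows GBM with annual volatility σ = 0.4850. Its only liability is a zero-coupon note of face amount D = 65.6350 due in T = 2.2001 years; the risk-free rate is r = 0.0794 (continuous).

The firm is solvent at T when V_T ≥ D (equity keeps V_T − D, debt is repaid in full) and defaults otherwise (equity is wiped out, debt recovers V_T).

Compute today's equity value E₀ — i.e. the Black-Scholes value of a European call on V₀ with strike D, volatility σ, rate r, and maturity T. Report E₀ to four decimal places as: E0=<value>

E0=164.3137

d₁ = [ln(V₀/D) + (r + σ²/2)T] / (σ√T)
   = [ln(218.6312/65.6350) + (0.0794 + 0.5·0.4850²)·2.2001] / (0.4850·√2.2001)
   = [1.203277 + 0.433447] / 0.719388 = 2.275163
d₂ = d₁ − σ√T = 2.275163 − 0.719388 = 1.555776
N(d₁) = 0.988552,  N(d₂) = 0.940119,  e^(−rT) = 0.839719
E₀ = V₀·N(d₁) − D·e^(−rT)·N(d₂)
   = 218.6312·0.988552 − 65.6350·0.839719·0.940119 = 164.313660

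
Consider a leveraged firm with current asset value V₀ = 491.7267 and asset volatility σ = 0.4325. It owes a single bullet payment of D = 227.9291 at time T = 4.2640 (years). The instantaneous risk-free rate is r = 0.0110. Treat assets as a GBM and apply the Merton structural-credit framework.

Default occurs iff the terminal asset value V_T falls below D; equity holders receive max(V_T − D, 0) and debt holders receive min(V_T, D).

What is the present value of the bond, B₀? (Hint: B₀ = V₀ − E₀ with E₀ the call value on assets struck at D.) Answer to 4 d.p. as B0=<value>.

B0=190.5670

d₁ = [ln(V₀/D) + (r + σ²/2)T] / (σ√T)
   = [ln(491.7267/227.9291) + (0.0110 + 0.5·0.4325²)·4.2640] / (0.4325·√4.2640)
   = [0.768888 + 0.445708] / 0.893089 = 1.359995
d₂ = d₁ − σ√T = 1.359995 − 0.893089 = 0.466906
N(d₁) = 0.913084,  N(d₂) = 0.679716,  e^(−rT) = 0.954179
E₀ = V₀·N(d₁) − D·e^(−rT)·N(d₂)
   = 491.7267·0.913084 − 227.9291·0.954179·0.679716 = 301.159662
B₀ = V₀ − E₀ = 491.7267 − 301.159662 = 190.567038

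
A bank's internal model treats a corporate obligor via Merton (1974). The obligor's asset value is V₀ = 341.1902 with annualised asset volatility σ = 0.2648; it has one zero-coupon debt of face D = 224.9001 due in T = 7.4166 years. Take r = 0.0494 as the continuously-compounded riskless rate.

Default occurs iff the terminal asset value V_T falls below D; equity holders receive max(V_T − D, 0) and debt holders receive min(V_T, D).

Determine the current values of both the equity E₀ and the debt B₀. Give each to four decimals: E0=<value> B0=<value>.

d₁ = [ln(V₀/D) + (r + σ²/2)T] / (σ√T)
   = [ln(341.1902/224.9001) + (0.0494 + 0.5·0.2648²)·7.4166] / (0.2648·√7.4166)
   = [0.416784 + 0.626402] / 0.721141 = 1.446577
d₂ = d₁ − σ√T = 1.446577 − 0.721141 = 0.725435
N(d₁) = 0.925992,  N(d₂) = 0.765907,  e^(−rT) = 0.693239
E₀ = V₀·N(d₁) − D·e^(−rT)·N(d₂)
   = 341.1902·0.925992 − 224.9001·0.693239·0.765907 = 196.527157
B₀ = V₀ − E₀ = 341.1902 − 196.527157 = 144.663043

E0=196.5272 B0=144.6630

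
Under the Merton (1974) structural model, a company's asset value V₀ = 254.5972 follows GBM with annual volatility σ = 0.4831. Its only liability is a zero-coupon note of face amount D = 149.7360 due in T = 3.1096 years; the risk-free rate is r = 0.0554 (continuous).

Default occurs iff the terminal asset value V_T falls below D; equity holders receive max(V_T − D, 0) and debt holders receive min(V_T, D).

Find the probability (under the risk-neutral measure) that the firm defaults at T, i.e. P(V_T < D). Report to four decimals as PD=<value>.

PD=0.3448

d₁ = [ln(V₀/D) + (r + σ²/2)T] / (σ√T)
   = [ln(254.5972/149.7360) + (0.0554 + 0.5·0.4831²)·3.1096] / (0.4831·√3.1096)
   = [0.530809 + 0.535140] / 0.851901 = 1.251258
d₂ = d₁ − σ√T = 1.251258 − 0.851901 = 0.399357
risk-neutral PD = N(−d₂) = N(-0.399357) = 0.344815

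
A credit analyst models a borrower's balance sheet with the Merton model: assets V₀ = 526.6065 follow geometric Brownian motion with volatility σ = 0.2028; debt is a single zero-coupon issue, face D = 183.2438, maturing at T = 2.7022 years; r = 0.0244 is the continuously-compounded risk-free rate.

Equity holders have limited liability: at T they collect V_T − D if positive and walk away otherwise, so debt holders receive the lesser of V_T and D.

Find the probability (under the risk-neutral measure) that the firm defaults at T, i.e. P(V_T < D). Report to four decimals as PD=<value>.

d₁ = [ln(V₀/D) + (r + σ²/2)T] / (σ√T)
   = [ln(526.6065/183.2438) + (0.0244 + 0.5·0.2028²)·2.7022] / (0.2028·√2.7022)
   = [1.055636 + 0.121502] / 0.333370 = 3.531023
d₂ = d₁ − σ√T = 3.531023 − 0.333370 = 3.197653
risk-neutral PD = N(−d₂) = N(-3.197653) = 0.000693

PD=0.0007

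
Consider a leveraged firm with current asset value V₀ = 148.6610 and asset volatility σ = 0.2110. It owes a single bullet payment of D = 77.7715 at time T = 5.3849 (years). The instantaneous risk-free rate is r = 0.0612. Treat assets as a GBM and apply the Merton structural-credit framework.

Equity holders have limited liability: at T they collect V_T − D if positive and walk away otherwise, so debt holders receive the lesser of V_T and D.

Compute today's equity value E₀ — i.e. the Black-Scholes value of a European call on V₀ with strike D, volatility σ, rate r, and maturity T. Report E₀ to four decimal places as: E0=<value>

E0=93.0984

d₁ = [ln(V₀/D) + (r + σ²/2)T] / (σ√T)
   = [ln(148.6610/77.7715) + (0.0612 + 0.5·0.2110²)·5.3849] / (0.2110·√5.3849)
   = [0.647894 + 0.449426] / 0.489634 = 2.241104
d₂ = d₁ − σ√T = 2.241104 − 0.489634 = 1.751470
N(d₁) = 0.987490,  N(d₂) = 0.960068,  e^(−rT) = 0.719243
E₀ = V₀·N(d₁) − D·e^(−rT)·N(d₂)
   = 148.6610·0.987490 − 77.7715·0.719243·0.960068 = 93.098373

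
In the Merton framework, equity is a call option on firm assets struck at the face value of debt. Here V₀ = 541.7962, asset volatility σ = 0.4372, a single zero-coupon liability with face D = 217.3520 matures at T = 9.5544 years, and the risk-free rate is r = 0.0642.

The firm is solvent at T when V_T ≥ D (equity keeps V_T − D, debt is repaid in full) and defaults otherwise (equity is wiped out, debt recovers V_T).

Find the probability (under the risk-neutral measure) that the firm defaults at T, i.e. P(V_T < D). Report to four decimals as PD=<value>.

d₁ = [ln(V₀/D) + (r + σ²/2)T] / (σ√T)
   = [ln(541.7962/217.3520) + (0.0642 + 0.5·0.4372²)·9.5544] / (0.4372·√9.5544)
   = [0.913372 + 1.526525] / 1.351394 = 1.805467
d₂ = d₁ − σ√T = 1.805467 − 1.351394 = 0.454073
risk-neutral PD = N(−d₂) = N(-0.454073) = 0.324888

PD=0.3249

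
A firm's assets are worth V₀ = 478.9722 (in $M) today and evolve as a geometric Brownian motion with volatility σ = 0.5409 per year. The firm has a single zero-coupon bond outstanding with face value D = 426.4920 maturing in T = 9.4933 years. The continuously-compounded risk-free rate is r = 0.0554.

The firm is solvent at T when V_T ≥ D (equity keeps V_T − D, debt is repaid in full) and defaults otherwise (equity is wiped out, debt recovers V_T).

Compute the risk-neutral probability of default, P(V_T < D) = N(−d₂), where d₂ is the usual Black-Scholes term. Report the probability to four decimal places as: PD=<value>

d₁ = [ln(V₀/D) + (r + σ²/2)T] / (σ√T)
   = [ln(478.9722/426.4920) + (0.0554 + 0.5·0.5409²)·9.4933] / (0.5409·√9.4933)
   = [0.116049 + 1.914670] / 1.666578 = 1.218496
d₂ = d₁ − σ√T = 1.218496 − 1.666578 = -0.448082
risk-neutral PD = N(−d₂) = N(0.448082) = 0.672953

PD=0.6730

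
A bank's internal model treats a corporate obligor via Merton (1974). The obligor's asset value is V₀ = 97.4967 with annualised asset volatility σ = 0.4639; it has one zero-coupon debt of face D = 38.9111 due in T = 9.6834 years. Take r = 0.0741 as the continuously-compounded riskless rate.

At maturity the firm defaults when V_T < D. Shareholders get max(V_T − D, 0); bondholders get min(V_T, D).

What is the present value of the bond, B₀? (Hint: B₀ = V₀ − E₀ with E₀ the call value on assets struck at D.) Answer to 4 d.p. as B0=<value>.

B0=15.6242

d₁ = [ln(V₀/D) + (r + σ²/2)T] / (σ√T)
   = [ln(97.4967/38.9111) + (0.0741 + 0.5·0.4639²)·9.6834] / (0.4639·√9.6834)
   = [0.918539 + 1.759489] / 1.443572 = 1.855141
d₂ = d₁ − σ√T = 1.855141 − 1.443572 = 0.411569
N(d₁) = 0.968212,  N(d₂) = 0.659672,  e^(−rT) = 0.487951
E₀ = V₀·N(d₁) − D·e^(−rT)·N(d₂)
   = 97.4967·0.968212 − 38.9111·0.487951·0.659672 = 81.872456
B₀ = V₀ − E₀ = 97.4967 − 81.872456 = 15.624244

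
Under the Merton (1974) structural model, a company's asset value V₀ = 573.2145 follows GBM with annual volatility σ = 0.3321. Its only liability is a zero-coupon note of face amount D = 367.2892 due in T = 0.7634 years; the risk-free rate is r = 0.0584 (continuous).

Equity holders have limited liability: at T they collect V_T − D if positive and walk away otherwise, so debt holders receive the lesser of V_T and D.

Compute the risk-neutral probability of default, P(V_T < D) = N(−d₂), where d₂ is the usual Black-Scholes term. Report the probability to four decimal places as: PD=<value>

PD=0.0615

d₁ = [ln(V₀/D) + (r + σ²/2)T] / (σ√T)
   = [ln(573.2145/367.2892) + (0.0584 + 0.5·0.3321²)·0.7634] / (0.3321·√0.7634)
   = [0.445110 + 0.086680] / 0.290165 = 1.832719
d₂ = d₁ − σ√T = 1.832719 − 0.290165 = 1.542554
risk-neutral PD = N(−d₂) = N(-1.542554) = 0.061469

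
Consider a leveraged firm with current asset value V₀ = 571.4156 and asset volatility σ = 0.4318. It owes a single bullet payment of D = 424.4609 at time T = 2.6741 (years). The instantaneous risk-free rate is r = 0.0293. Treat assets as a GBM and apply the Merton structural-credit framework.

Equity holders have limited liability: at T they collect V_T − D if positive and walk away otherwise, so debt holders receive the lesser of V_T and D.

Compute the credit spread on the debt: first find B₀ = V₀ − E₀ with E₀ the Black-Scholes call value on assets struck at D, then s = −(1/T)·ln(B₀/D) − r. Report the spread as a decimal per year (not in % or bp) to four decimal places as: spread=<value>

spread=0.0631

d₁ = [ln(V₀/D) + (r + σ²/2)T] / (σ√T)
   = [ln(571.4156/424.4609) + (0.0293 + 0.5·0.4318²)·2.6741] / (0.4318·√2.6741)
   = [0.297297 + 0.327646] / 0.706109 = 0.885052
d₂ = d₁ − σ√T = 0.885052 − 0.706109 = 0.178943
N(d₁) = 0.811936,  N(d₂) = 0.571009,  e^(−rT) = 0.924640
E₀ = V₀·N(d₁) − D·e^(−rT)·N(d₂)
   = 571.4156·0.811936 − 424.4609·0.924640·0.571009 = 239.846904
B₀ = V₀ − E₀ = 571.4156 − 239.846904 = 331.568696
spread = −(1/T)·ln(B₀/D) − r = −(1/2.6741)·ln(331.568696/424.4609) − 0.0293 = 0.06306187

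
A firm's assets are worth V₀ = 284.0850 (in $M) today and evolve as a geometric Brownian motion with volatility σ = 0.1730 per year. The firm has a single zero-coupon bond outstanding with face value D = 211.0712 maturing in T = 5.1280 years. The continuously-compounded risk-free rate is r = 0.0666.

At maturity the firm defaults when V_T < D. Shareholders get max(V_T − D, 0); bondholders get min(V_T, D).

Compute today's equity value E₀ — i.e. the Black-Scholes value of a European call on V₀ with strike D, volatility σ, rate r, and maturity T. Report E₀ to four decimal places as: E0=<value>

E0=135.8053

d₁ = [ln(V₀/D) + (r + σ²/2)T] / (σ√T)
   = [ln(284.0850/211.0712) + (0.0666 + 0.5·0.1730²)·5.1280] / (0.1730·√5.1280)
   = [0.297078 + 0.418263] / 0.391760 = 1.825967
d₂ = d₁ − σ√T = 1.825967 − 0.391760 = 1.434207
N(d₁) = 0.966072,  N(d₂) = 0.924243,  e^(−rT) = 0.710686
E₀ = V₀·N(d₁) − D·e^(−rT)·N(d₂)
   = 284.0850·0.966072 − 211.0712·0.710686·0.924243 = 135.805252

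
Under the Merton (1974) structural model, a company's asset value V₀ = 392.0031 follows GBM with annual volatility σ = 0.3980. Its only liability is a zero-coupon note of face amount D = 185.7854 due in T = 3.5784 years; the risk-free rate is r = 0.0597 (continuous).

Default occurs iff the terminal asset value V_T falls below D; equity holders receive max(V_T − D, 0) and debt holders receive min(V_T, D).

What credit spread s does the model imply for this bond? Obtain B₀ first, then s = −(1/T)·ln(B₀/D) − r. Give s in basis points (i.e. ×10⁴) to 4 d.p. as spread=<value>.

spread=159.8171

d₁ = [ln(V₀/D) + (r + σ²/2)T] / (σ√T)
   = [ln(392.0031/185.7854) + (0.0597 + 0.5·0.3980²)·3.5784] / (0.3980·√3.5784)
   = [0.746678 + 0.497047] / 0.752883 = 1.651949
d₂ = d₁ − σ√T = 1.651949 − 0.752883 = 0.899066
N(d₁) = 0.950728,  N(d₂) = 0.815691,  e^(−rT) = 0.807647
E₀ = V₀·N(d₁) − D·e^(−rT)·N(d₂)
   = 392.0031·0.950728 − 185.7854·0.807647·0.815691 = 250.294501
B₀ = V₀ − E₀ = 392.0031 − 250.294501 = 141.708599
spread = −(1/T)·ln(B₀/D) − r = −(1/3.5784)·ln(141.708599/185.7854) − 0.0597 = 0.01598171
in basis points: 0.01598171 × 10⁴ = 159.8171 bp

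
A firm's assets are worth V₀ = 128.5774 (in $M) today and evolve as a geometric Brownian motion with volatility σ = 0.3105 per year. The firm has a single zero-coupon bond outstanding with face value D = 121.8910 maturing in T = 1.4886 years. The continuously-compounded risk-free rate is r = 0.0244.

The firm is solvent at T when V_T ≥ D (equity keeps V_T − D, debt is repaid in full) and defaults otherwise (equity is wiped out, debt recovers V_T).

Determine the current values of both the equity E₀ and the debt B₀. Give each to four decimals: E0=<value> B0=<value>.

E0=24.5146 B0=104.0628

d₁ = [ln(V₀/D) + (r + σ²/2)T] / (σ√T)
   = [ln(128.5774/121.8910) + (0.0244 + 0.5·0.3105²)·1.4886] / (0.3105·√1.4886)
   = [0.053404 + 0.108080] / 0.378835 = 0.426264
d₂ = d₁ − σ√T = 0.426264 − 0.378835 = 0.047428
N(d₁) = 0.665042,  N(d₂) = 0.518914,  e^(−rT) = 0.964330
E₀ = V₀·N(d₁) − D·e^(−rT)·N(d₂)
   = 128.5774·0.665042 − 121.8910·0.964330·0.518914 = 24.514607
B₀ = V₀ − E₀ = 128.5774 − 24.514607 = 104.062793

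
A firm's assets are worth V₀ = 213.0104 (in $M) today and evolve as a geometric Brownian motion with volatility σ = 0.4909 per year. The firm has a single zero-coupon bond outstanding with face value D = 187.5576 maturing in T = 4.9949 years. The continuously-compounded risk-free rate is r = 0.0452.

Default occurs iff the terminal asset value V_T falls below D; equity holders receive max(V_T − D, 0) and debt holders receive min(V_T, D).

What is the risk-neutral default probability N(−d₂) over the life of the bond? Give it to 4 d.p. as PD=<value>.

d₁ = [ln(V₀/D) + (r + σ²/2)T] / (σ√T)
   = [ln(213.0104/187.5576) + (0.0452 + 0.5·0.4909²)·4.9949] / (0.4909·√4.9949)
   = [0.127255 + 0.827612] / 1.097126 = 0.870335
d₂ = d₁ − σ√T = 0.870335 − 1.097126 = -0.226791
risk-neutral PD = N(−d₂) = N(0.226791) = 0.589707

PD=0.5897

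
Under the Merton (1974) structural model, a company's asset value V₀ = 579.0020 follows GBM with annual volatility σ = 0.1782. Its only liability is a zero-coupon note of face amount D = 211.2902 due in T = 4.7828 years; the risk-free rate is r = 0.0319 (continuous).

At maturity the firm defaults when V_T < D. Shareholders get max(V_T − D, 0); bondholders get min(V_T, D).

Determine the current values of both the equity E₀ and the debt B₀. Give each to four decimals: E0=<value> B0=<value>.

E0=397.6611 B0=181.3409

d₁ = [ln(V₀/D) + (r + σ²/2)T] / (σ√T)
   = [ln(579.0020/211.2902) + (0.0319 + 0.5·0.1782²)·4.7828] / (0.1782·√4.7828)
   = [1.008073 + 0.228511] / 0.389717 = 3.173035
d₂ = d₁ − σ√T = 3.173035 − 0.389717 = 2.783319
N(d₁) = 0.999246,  N(d₂) = 0.997310,  e^(−rT) = 0.858498
E₀ = V₀·N(d₁) − D·e^(−rT)·N(d₂)
   = 579.0020·0.999246 − 211.2902·0.858498·0.997310 = 397.661131
B₀ = V₀ − E₀ = 579.0020 − 397.661131 = 181.340869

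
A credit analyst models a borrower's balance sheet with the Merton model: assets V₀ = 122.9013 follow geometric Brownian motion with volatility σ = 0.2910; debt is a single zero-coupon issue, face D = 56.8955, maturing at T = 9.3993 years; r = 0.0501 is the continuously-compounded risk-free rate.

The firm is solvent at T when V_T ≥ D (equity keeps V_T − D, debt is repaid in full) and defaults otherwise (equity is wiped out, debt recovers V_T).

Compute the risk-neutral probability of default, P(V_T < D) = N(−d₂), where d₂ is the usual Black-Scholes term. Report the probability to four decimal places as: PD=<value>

PD=0.1723

d₁ = [ln(V₀/D) + (r + σ²/2)T] / (σ√T)
   = [ln(122.9013/56.8955) + (0.0501 + 0.5·0.2910²)·9.3993] / (0.2910·√9.3993)
   = [0.770165 + 0.868876] / 0.892156 = 1.837169
d₂ = d₁ − σ√T = 1.837169 − 0.892156 = 0.945013
risk-neutral PD = N(−d₂) = N(-0.945013) = 0.172326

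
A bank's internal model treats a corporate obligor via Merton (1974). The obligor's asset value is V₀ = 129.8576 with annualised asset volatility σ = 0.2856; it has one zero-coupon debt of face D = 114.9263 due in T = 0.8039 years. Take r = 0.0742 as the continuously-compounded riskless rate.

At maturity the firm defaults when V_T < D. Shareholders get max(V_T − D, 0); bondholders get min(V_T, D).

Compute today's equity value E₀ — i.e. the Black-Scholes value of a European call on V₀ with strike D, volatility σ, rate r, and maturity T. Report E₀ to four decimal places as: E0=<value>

d₁ = [ln(V₀/D) + (r + σ²/2)T] / (σ√T)
   = [ln(129.8576/114.9263) + (0.0742 + 0.5·0.2856²)·0.8039] / (0.2856·√0.8039)
   = [0.122147 + 0.092435] / 0.256070 = 0.837984
d₂ = d₁ − σ√T = 0.837984 − 0.256070 = 0.581914
N(d₁) = 0.798980,  N(d₂) = 0.719688,  e^(−rT) = 0.942095
E₀ = V₀·N(d₁) − D·e^(−rT)·N(d₂)
   = 129.8576·0.798980 − 114.9263·0.942095·0.719688 = 25.832013

E0=25.8320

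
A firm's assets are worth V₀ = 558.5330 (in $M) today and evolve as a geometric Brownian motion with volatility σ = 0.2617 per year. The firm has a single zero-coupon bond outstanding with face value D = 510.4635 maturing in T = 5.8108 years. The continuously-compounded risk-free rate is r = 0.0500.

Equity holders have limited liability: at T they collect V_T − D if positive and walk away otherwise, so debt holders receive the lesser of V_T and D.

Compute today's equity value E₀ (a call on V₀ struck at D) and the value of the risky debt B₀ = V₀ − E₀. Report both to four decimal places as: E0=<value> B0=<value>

d₁ = [ln(V₀/D) + (r + σ²/2)T] / (σ√T)
   = [ln(558.5330/510.4635) + (0.0500 + 0.5·0.2617²)·5.8108] / (0.2617·√5.8108)
   = [0.089995 + 0.489522] / 0.630844 = 0.918637
d₂ = d₁ − σ√T = 0.918637 − 0.630844 = 0.287794
N(d₁) = 0.820857,  N(d₂) = 0.613248,  e^(−rT) = 0.747860
E₀ = V₀·N(d₁) − D·e^(−rT)·N(d₂)
   = 558.5330·0.820857 − 510.4635·0.747860·0.613248 = 224.365524
B₀ = V₀ − E₀ = 558.5330 − 224.365524 = 334.167476

E0=224.3655 B0=334.1675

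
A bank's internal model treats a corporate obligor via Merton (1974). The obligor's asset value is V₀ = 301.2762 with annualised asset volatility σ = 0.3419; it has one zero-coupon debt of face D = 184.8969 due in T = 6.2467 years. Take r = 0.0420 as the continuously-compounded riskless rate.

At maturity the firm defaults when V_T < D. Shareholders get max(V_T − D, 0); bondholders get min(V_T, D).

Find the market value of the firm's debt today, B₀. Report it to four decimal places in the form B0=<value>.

B0=124.7424

d₁ = [ln(V₀/D) + (r + σ²/2)T] / (σ√T)
   = [ln(301.2762/184.8969) + (0.0420 + 0.5·0.3419²)·6.2467] / (0.3419·√6.2467)
   = [0.488229 + 0.627467] / 0.854524 = 1.305634
d₂ = d₁ − σ√T = 1.305634 − 0.854524 = 0.451110
N(d₁) = 0.904162,  N(d₂) = 0.674045,  e^(−rT) = 0.769233
E₀ = V₀·N(d₁) − D·e^(−rT)·N(d₂)
   = 301.2762·0.904162 − 184.8969·0.769233·0.674045 = 176.533762
B₀ = V₀ − E₀ = 301.2762 − 176.533762 = 124.742438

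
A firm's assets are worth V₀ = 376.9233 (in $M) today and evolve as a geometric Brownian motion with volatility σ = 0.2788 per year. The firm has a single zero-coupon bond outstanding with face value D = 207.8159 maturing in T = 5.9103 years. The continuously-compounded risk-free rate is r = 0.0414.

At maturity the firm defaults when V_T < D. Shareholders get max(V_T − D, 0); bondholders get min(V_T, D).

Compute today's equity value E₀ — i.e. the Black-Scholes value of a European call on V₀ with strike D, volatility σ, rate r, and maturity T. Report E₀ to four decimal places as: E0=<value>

E0=222.5620

d₁ = [ln(V₀/D) + (r + σ²/2)T] / (σ√T)
   = [ln(376.9233/207.8159) + (0.0414 + 0.5·0.2788²)·5.9103] / (0.2788·√5.9103)
   = [0.595389 + 0.474389] / 0.677794 = 1.578323
d₂ = d₁ − σ√T = 1.578323 − 0.677794 = 0.900530
N(d₁) = 0.942754,  N(d₂) = 0.816081,  e^(−rT) = 0.782950
E₀ = V₀·N(d₁) − D·e^(−rT)·N(d₂)
   = 376.9233·0.942754 − 207.8159·0.782950·0.816081 = 222.562009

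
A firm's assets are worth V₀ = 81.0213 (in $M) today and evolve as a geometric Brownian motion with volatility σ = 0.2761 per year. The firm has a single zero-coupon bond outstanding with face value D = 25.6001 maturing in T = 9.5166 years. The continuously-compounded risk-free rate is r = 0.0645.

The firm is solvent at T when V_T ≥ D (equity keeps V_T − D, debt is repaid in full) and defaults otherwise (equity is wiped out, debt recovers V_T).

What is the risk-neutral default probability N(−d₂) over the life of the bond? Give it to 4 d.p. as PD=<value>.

d₁ = [ln(V₀/D) + (r + σ²/2)T] / (σ√T)
   = [ln(81.0213/25.6001) + (0.0645 + 0.5·0.2761²)·9.5166] / (0.2761·√9.5166)
   = [1.152116 + 0.976552] / 0.851741 = 2.499197
d₂ = d₁ − σ√T = 2.499197 − 0.851741 = 1.647457
risk-neutral PD = N(−d₂) = N(-1.647457) = 0.049732

PD=0.0497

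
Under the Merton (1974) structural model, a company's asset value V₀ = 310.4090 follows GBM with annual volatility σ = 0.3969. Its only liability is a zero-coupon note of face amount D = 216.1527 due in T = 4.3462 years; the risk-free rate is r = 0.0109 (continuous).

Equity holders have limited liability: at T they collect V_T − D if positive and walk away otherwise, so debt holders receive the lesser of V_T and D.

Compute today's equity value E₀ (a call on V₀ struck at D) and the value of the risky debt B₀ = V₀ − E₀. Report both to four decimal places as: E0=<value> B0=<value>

E0=144.2393 B0=166.1697

d₁ = [ln(V₀/D) + (r + σ²/2)T] / (σ√T)
   = [ln(310.4090/216.1527) + (0.0109 + 0.5·0.3969²)·4.3462] / (0.3969·√4.3462)
   = [0.361906 + 0.389701] / 0.827439 = 0.908353
d₂ = d₁ − σ√T = 0.908353 − 0.827439 = 0.080914
N(d₁) = 0.818154,  N(d₂) = 0.532245,  e^(−rT) = 0.953731
E₀ = V₀·N(d₁) − D·e^(−rT)·N(d₂)
   = 310.4090·0.818154 − 216.1527·0.953731·0.532245 = 144.239309
B₀ = V₀ − E₀ = 310.4090 − 144.239309 = 166.169691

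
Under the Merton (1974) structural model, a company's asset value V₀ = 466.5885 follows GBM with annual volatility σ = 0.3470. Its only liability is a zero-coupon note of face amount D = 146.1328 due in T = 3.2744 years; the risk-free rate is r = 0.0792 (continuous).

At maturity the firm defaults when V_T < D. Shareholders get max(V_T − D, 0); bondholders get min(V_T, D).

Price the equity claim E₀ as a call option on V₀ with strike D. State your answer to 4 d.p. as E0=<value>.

E0=354.4035

d₁ = [ln(V₀/D) + (r + σ²/2)T] / (σ√T)
   = [ln(466.5885/146.1328) + (0.0792 + 0.5·0.3470²)·3.2744] / (0.3470·√3.2744)
   = [1.160932 + 0.456466] / 0.627907 = 2.575856
d₂ = d₁ − σ√T = 2.575856 − 0.627907 = 1.947949
N(d₁) = 0.995000,  N(d₂) = 0.974289,  e^(−rT) = 0.771566
E₀ = V₀·N(d₁) − D·e^(−rT)·N(d₂)
   = 466.5885·0.995000 − 146.1328·0.771566·0.974289 = 354.403465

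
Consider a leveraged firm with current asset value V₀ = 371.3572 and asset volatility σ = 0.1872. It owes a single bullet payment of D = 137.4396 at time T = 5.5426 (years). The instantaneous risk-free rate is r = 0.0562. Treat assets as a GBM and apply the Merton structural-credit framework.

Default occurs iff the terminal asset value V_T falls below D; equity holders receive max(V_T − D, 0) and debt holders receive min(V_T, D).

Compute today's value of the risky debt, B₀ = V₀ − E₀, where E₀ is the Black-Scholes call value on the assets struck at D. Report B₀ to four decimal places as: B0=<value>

d₁ = [ln(V₀/D) + (r + σ²/2)T] / (σ√T)
   = [ln(371.3572/137.4396) + (0.0562 + 0.5·0.1872²)·5.5426] / (0.1872·√5.5426)
   = [0.993980 + 0.408611] / 0.440720 = 3.182500
d₂ = d₁ − σ√T = 3.182500 − 0.440720 = 2.741780
N(d₁) = 0.999270,  N(d₂) = 0.996945,  e^(−rT) = 0.732352
E₀ = V₀·N(d₁) − D·e^(−rT)·N(d₂)
   = 371.3572·0.999270 − 137.4396·0.732352·0.996945 = 270.739472
B₀ = V₀ − E₀ = 371.3572 − 270.739472 = 100.617728

B0=100.6177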